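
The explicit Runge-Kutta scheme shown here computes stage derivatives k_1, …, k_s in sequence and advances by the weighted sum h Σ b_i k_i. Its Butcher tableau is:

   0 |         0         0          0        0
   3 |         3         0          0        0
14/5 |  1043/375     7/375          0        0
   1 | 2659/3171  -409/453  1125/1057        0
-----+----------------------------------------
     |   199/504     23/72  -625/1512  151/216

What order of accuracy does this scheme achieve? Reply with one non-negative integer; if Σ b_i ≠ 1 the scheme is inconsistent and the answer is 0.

b = (199/504, 23/72, -625/1512, 151/216)
c = (0, 3, 14/5, 1)
Ac = (0, 0, 7/125, 41/151)
Σ b_i: 199/504·1 + 23/72·1 + (-625/1512)·1 + 151/216·1 = 1 ✓
b·c: 23/72·3 + (-625/1512)·14/5 + 151/216·1 = 1/2 ✓
b·c²: 23/72·9 + (-625/1512)·196/25 + 151/216·1 = 1/3 ✓
b·Ac: (-625/1512)·7/125 + 151/216·41/151 = 1/6 ✓
b·c³: 23/72·27 + (-625/1512)·2744/125 + 151/216·1 = 1/4 ✓
b·(c∘Ac): (-625/1512)·98/625 + 151/216·41/151 = 1/8 ✓
b·Ac²: (-625/1512)·21/125 + 151/216·33/151 = 1/12 ✓
b·A²c: 151/216·9/151 = 1/24 ✓; 4 stages ⇒ order 4.

4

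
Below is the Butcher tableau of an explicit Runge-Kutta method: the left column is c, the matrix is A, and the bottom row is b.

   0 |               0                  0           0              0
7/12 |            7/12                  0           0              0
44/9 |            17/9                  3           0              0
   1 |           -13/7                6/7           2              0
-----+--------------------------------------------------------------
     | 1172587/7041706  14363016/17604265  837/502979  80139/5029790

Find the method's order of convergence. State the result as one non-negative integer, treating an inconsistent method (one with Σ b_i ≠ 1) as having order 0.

b = (1172587/7041706, 14363016/17604265, 837/502979, 80139/5029790)
c = (0, 7/12, 44/9, 1)
Ac = (0, 0, 7/4, 185/18)
Σ b_i: 1172587/7041706·1 + 14363016/17604265·1 + 837/502979·1 + 80139/5029790·1 = 1 ✓
b·c: 14363016/17604265·7/12 + 837/502979·44/9 + 80139/5029790·1 = 1/2 ✓
b·c²: 14363016/17604265·49/144 + 837/502979·1936/81 + 80139/5029790·1 = 1/3 ✓
b·Ac: 837/502979·7/4 + 80139/5029790·185/18 = 1/6 ✓
b·c³: 14363016/17604265·343/1728 + 837/502979·85184/729 + 80139/5029790·1 = 40451329/108643464 ≠ 1/4 ⇒ order 3.
b·(c∘Ac): 837/502979·77/9 + 80139/5029790·185/18 = 1074313/6035748 ≠ 1/8
b·Ac²: 837/502979·49/48 + 80139/5029790·31165/648 = 83435623/108643464 ≠ 1/12
b·A²c: 80139/5029790·7/2 = 560973/10059580 ≠ 1/24

3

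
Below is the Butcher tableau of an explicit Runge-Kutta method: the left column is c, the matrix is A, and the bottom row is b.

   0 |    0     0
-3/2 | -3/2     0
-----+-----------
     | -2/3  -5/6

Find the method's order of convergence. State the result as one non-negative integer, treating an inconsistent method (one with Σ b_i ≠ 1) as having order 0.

b = (-2/3, -5/6)
c = (0, -3/2)
Σ b_i: (-2/3)·1 + (-5/6)·1 = -3/2 ≠ 1 ⇒ order 0.

0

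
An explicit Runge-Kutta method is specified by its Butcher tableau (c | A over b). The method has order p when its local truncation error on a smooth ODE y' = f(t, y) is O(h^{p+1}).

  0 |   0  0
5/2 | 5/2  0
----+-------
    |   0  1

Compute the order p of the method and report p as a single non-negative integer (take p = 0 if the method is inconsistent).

b = (0, 1)
c = (0, 5/2)
Σ b_i: 1·1 = 1 ✓
b·c: 1·5/2 = 5/2 ≠ 1/2 ⇒ order 1.

1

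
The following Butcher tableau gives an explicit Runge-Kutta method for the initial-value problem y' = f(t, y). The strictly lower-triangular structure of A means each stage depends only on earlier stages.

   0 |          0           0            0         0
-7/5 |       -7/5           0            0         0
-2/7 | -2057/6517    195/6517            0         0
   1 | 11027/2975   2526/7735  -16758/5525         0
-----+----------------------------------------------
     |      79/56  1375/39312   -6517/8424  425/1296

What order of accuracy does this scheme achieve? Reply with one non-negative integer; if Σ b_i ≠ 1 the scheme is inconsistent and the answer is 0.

4

b = (79/56, 1375/39312, -6517/8424, 425/1296)
c = (0, -7/5, -2/7, 1)
Ac = (0, 0, -39/931, 174/425)
Σ b_i: 79/56·1 + 1375/39312·1 + (-6517/8424)·1 + 425/1296·1 = 1 ✓
b·c: 1375/39312·(-7/5) + (-6517/8424)·(-2/7) + 425/1296·1 = 1/2 ✓
b·c²: 1375/39312·49/25 + (-6517/8424)·4/49 + 425/1296·1 = 1/3 ✓
b·Ac: (-6517/8424)·(-39/931) + 425/1296·174/425 = 1/6 ✓
b·c³: 1375/39312·(-343/125) + (-6517/8424)·(-8/343) + 425/1296·1 = 1/4 ✓
b·(c∘Ac): (-6517/8424)·78/6517 + 425/1296·174/425 = 1/8 ✓
b·Ac²: (-6517/8424)·39/665 + 425/1296·834/2125 = 1/12 ✓
b·A²c: 425/1296·54/425 = 1/24 ✓; 4 stages ⇒ order 4.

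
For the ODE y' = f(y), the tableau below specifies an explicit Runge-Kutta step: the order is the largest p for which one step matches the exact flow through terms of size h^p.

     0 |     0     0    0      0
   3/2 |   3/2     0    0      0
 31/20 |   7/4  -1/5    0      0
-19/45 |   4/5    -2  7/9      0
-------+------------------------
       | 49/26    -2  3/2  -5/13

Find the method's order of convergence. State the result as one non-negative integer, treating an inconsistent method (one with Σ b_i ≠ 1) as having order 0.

b = (49/26, -2, 3/2, -5/13)
c = (0, 3/2, 31/20, -19/45)
Ac = (0, 0, -3/10, -323/180)
Σ b_i: 49/26·1 + (-2)·1 + 3/2·1 + (-5/13)·1 = 1 ✓
b·c: (-2)·3/2 + 3/2·31/20 + (-5/13)·(-19/45) = -2399/4680 ≠ 1/2 ⇒ order 1.

1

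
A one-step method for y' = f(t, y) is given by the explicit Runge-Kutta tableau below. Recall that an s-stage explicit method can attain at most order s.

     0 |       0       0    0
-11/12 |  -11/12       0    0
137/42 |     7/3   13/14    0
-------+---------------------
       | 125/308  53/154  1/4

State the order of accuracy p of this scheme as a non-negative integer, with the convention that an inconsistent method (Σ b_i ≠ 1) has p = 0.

b = (125/308, 53/154, 1/4)
c = (0, -11/12, 137/42)
Ac = (0, 0, -143/168)
Σ b_i: 125/308·1 + 53/154·1 + 1/4·1 = 1 ✓
b·c: 53/154·(-11/12) + 1/4·137/42 = 1/2 ✓
b·c²: 53/154·121/144 + 1/4·18769/1764 = 13873/4704 ≠ 1/3 ⇒ order 2.
b·Ac: 1/4·(-143/168) = -143/672 ≠ 1/6

2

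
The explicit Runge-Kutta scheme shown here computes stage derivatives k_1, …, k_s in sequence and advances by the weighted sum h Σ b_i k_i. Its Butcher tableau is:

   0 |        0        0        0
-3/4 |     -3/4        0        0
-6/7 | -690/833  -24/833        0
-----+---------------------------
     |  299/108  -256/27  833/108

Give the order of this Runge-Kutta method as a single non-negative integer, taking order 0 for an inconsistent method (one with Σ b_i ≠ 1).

b = (299/108, -256/27, 833/108)
c = (0, -3/4, -6/7)
Ac = (0, 0, 18/833)
Σ b_i: 299/108·1 + (-256/27)·1 + 833/108·1 = 1 ✓
b·c: (-256/27)·(-3/4) + 833/108·(-6/7) = 1/2 ✓
b·c²: (-256/27)·9/16 + 833/108·36/49 = 1/3 ✓
b·Ac: 833/108·18/833 = 1/6 ✓; 3 stages ⇒ order 3.

3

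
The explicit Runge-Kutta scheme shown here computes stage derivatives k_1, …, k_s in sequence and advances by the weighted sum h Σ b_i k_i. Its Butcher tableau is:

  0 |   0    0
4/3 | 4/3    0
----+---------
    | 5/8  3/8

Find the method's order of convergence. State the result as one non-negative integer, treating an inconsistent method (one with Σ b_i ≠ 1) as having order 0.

2

b = (5/8, 3/8)
c = (0, 4/3)
Σ b_i: 5/8·1 + 3/8·1 = 1 ✓
b·c: 3/8·4/3 = 1/2 ✓; 2 stages ⇒ order 2.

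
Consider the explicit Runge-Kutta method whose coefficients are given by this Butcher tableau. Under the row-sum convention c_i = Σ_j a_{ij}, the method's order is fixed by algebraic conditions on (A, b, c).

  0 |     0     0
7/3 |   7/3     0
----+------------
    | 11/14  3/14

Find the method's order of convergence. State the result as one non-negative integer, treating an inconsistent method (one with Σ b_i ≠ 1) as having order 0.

2

b = (11/14, 3/14)
c = (0, 7/3)
Σ b_i: 11/14·1 + 3/14·1 = 1 ✓
b·c: 3/14·7/3 = 1/2 ✓; 2 stages ⇒ order 2.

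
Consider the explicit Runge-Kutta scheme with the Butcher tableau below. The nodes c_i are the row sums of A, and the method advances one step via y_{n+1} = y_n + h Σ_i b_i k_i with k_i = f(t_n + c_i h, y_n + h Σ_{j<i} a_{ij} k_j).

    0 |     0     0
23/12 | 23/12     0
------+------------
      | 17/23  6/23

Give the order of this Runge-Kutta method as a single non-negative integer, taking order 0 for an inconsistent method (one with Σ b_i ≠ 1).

b = (17/23, 6/23)
c = (0, 23/12)
Σ b_i: 17/23·1 + 6/23·1 = 1 ✓
b·c: 6/23·23/12 = 1/2 ✓; 2 stages ⇒ order 2.

2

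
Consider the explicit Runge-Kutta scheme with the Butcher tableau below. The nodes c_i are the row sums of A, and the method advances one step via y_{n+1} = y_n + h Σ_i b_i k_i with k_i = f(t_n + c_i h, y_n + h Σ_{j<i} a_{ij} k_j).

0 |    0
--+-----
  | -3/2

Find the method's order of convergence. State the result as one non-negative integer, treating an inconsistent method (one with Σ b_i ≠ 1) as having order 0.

0

b = (-3/2)
c = (0)
Σ b_i: (-3/2)·1 = -3/2 ≠ 1 ⇒ order 0.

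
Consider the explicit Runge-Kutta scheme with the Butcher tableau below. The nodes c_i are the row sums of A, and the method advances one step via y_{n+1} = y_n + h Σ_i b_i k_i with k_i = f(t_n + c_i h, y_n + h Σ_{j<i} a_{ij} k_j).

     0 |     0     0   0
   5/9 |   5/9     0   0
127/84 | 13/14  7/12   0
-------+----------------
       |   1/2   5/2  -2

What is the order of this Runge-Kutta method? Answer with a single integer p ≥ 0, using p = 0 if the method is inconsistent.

b = (1/2, 5/2, -2)
c = (0, 5/9, 127/84)
Ac = (0, 0, 35/108)
Σ b_i: 1/2·1 + 5/2·1 + (-2)·1 = 1 ✓
b·c: 5/2·5/9 + (-2)·127/84 = -103/63 ≠ 1/2 ⇒ order 1.

1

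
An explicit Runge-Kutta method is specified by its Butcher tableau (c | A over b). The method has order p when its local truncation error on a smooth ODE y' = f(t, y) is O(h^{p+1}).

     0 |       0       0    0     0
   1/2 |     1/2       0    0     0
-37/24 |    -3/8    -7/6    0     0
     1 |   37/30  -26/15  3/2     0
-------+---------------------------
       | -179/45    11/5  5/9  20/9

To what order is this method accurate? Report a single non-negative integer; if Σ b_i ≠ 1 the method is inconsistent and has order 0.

b = (-179/45, 11/5, 5/9, 20/9)
c = (0, 1/2, -37/24, 1)
Ac = (0, 0, -7/12, -763/240)
Σ b_i: (-179/45)·1 + 11/5·1 + 5/9·1 + 20/9·1 = 1 ✓
b·c: 11/5·1/2 + 5/9·(-37/24) + 20/9·1 = 2663/1080 ≠ 1/2 ⇒ order 1.

1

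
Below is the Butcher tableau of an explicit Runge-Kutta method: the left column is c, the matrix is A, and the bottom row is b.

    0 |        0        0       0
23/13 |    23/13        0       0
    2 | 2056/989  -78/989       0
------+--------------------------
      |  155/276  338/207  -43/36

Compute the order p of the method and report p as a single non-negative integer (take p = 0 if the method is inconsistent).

3

b = (155/276, 338/207, -43/36)
c = (0, 23/13, 2)
Ac = (0, 0, -6/43)
Σ b_i: 155/276·1 + 338/207·1 + (-43/36)·1 = 1 ✓
b·c: 338/207·23/13 + (-43/36)·2 = 1/2 ✓
b·c²: 338/207·529/169 + (-43/36)·4 = 1/3 ✓
b·Ac: (-43/36)·(-6/43) = 1/6 ✓; 3 stages ⇒ order 3.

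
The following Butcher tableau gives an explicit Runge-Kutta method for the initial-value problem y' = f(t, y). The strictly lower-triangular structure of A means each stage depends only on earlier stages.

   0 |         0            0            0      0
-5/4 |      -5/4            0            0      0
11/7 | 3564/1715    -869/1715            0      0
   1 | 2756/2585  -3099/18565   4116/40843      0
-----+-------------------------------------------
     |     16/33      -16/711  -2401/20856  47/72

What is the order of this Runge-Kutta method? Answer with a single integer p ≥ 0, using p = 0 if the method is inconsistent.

b = (16/33, -16/711, -2401/20856, 47/72)
c = (0, -5/4, 11/7, 1)
Ac = (0, 0, 869/1372, 69/188)
Σ b_i: 16/33·1 + (-16/711)·1 + (-2401/20856)·1 + 47/72·1 = 1 ✓
b·c: (-16/711)·(-5/4) + (-2401/20856)·11/7 + 47/72·1 = 1/2 ✓
b·c²: (-16/711)·25/16 + (-2401/20856)·121/49 + 47/72·1 = 1/3 ✓
b·Ac: (-2401/20856)·869/1372 + 47/72·69/188 = 1/6 ✓
b·c³: (-16/711)·(-125/64) + (-2401/20856)·1331/343 + 47/72·1 = 1/4 ✓
b·(c∘Ac): (-2401/20856)·9559/9604 + 47/72·69/188 = 1/8 ✓
b·Ac²: (-2401/20856)·(-4345/5488) + 47/72·(-9/752) = 1/12 ✓
b·A²c: 47/72·3/47 = 1/24 ✓; 4 stages ⇒ order 4.

4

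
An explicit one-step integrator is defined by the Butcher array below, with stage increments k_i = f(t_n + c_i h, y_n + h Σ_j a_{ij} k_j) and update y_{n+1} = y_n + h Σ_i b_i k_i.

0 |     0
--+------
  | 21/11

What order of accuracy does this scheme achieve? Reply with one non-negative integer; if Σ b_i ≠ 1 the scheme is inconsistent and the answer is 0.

b = (21/11)
c = (0)
Σ b_i: 21/11·1 = 21/11 ≠ 1 ⇒ order 0.

0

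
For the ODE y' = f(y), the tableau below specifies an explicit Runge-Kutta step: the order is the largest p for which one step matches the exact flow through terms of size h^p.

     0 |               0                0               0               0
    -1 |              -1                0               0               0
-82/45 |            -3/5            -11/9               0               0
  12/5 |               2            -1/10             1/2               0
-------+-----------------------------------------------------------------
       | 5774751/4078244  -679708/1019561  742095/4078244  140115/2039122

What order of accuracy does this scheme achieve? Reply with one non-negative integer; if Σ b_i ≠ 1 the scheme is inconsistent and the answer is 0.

3

b = (5774751/4078244, -679708/1019561, 742095/4078244, 140115/2039122)
c = (0, -1, -82/45, 12/5)
Ac = (0, 0, 11/9, -73/90)
Σ b_i: 5774751/4078244·1 + (-679708/1019561)·1 + 742095/4078244·1 + 140115/2039122·1 = 1 ✓
b·c: (-679708/1019561)·(-1) + 742095/4078244·(-82/45) + 140115/2039122·12/5 = 1/2 ✓
b·c²: (-679708/1019561)·1 + 742095/4078244·6724/2025 + 140115/2039122·144/25 = 1/3 ✓
b·Ac: 742095/4078244·11/9 + 140115/2039122·(-73/90) = 1/6 ✓
b·c³: (-679708/1019561)·(-1) + 742095/4078244·(-551368/91125) + 140115/2039122·1728/125 = 70961194/137640735 ≠ 1/4 ⇒ order 3.
b·(c∘Ac): 742095/4078244·(-902/405) + 140115/2039122·(-146/75) = -16487093/30586830 ≠ 1/8
b·Ac²: 742095/4078244·(-11/9) + 140115/2039122·6319/4050 = -15854974/137640735 ≠ 1/12
b·A²c: 140115/2039122·11/18 = 513755/12234732 ≠ 1/24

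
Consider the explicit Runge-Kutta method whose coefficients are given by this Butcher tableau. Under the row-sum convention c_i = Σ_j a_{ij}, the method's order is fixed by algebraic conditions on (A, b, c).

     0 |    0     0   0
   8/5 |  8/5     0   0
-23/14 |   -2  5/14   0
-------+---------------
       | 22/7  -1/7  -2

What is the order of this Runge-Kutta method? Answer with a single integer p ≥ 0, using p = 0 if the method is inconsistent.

b = (22/7, -1/7, -2)
c = (0, 8/5, -23/14)
Ac = (0, 0, 4/7)
Σ b_i: 22/7·1 + (-1/7)·1 + (-2)·1 = 1 ✓
b·c: (-1/7)·8/5 + (-2)·(-23/14) = 107/35 ≠ 1/2 ⇒ order 1.

1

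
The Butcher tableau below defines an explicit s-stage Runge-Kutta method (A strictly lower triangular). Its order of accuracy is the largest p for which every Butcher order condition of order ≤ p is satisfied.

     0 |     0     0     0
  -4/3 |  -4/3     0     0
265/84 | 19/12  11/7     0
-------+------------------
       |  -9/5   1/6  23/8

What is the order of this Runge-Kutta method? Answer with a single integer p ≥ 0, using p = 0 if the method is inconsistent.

0

b = (-9/5, 1/6, 23/8)
c = (0, -4/3, 265/84)
Ac = (0, 0, -44/21)
Σ b_i: (-9/5)·1 + 1/6·1 + 23/8·1 = 149/120 ≠ 1 ⇒ order 0.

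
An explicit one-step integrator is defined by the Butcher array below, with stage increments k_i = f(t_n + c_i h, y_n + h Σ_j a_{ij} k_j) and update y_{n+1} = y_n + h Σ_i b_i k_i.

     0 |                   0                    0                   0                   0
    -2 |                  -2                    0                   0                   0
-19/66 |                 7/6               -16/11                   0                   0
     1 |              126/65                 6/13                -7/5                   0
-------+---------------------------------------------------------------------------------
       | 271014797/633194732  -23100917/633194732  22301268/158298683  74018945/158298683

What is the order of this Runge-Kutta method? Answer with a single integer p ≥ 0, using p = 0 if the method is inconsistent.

b = (271014797/633194732, -23100917/633194732, 22301268/158298683, 74018945/158298683)
c = (0, -2, -19/66, 1)
Ac = (0, 0, 32/11, -2231/4290)
Σ b_i: 271014797/633194732·1 + (-23100917/633194732)·1 + 22301268/158298683·1 + 74018945/158298683·1 = 1 ✓
b·c: (-23100917/633194732)·(-2) + 22301268/158298683·(-19/66) + 74018945/158298683·1 = 1/2 ✓
b·c²: (-23100917/633194732)·4 + 22301268/158298683·361/4356 + 74018945/158298683·1 = 1/3 ✓
b·Ac: 22301268/158298683·32/11 + 74018945/158298683·(-2231/4290) = 1/6 ✓
b·c³: (-23100917/633194732)·(-8) + 22301268/158298683·(-6859/287496) + 74018945/158298683·1 = 23698366861/31343139234 ≠ 1/4 ⇒ order 3.
b·(c∘Ac): 22301268/158298683·(-304/363) + 74018945/158298683·(-2231/4290) = -343019077/949792098 ≠ 1/8
b·Ac²: 22301268/158298683·(-64/11) + 74018945/158298683·489869/283140 = -669412985/62686278468 ≠ 1/12
b·A²c: 74018945/158298683·(-224/55) = -301458976/158298683 ≠ 1/24

3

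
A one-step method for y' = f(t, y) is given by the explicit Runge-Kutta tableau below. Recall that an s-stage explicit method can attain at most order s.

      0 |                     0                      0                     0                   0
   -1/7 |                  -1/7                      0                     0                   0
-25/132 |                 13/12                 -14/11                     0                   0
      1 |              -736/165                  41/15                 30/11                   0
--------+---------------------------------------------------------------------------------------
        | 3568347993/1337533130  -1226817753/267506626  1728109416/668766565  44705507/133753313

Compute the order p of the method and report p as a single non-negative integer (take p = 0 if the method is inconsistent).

b = (3568347993/1337533130, -1226817753/267506626, 1728109416/668766565, 44705507/133753313)
c = (0, -1/7, -25/132, 1)
Ac = (0, 0, 2/11, -23047/25410)
Σ b_i: 3568347993/1337533130·1 + (-1226817753/267506626)·1 + 1728109416/668766565·1 + 44705507/133753313·1 = 1 ✓
b·c: (-1226817753/267506626)·(-1/7) + 1728109416/668766565·(-25/132) + 44705507/133753313·1 = 1/2 ✓
b·c²: (-1226817753/267506626)·1/49 + 1728109416/668766565·625/17424 + 44705507/133753313·1 = 1/3 ✓
b·Ac: 1728109416/668766565·2/11 + 44705507/133753313·(-23047/25410) = 1/6 ✓
b·c³: (-1226817753/267506626)·(-1/343) + 1728109416/668766565·(-15625/2299968) + 44705507/133753313·1 = 244744668095/741528367272 ≠ 1/4 ⇒ order 3.
b·(c∘Ac): 1728109416/668766565·(-25/726) + 44705507/133753313·(-23047/25410) = -1573491107/4012599390 ≠ 1/8
b·Ac²: 1728109416/668766565·(-2/77) + 44705507/133753313·400731/2608760 = -1299753549/82392040808 ≠ 1/12
b·A²c: 44705507/133753313·60/121 = 22168020/133753313 ≠ 1/24

3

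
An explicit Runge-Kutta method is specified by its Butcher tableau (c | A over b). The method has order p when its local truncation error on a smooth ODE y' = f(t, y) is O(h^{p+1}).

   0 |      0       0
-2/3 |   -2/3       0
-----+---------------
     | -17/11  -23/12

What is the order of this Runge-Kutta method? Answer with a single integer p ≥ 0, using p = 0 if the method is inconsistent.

b = (-17/11, -23/12)
c = (0, -2/3)
Σ b_i: (-17/11)·1 + (-23/12)·1 = -457/132 ≠ 1 ⇒ order 0.

0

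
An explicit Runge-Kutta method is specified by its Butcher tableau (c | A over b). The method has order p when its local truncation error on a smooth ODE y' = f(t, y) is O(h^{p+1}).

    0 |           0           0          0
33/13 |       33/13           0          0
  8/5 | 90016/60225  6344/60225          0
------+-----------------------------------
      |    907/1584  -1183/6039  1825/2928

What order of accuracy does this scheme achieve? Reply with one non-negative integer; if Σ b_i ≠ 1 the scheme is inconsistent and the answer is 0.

3

b = (907/1584, -1183/6039, 1825/2928)
c = (0, 33/13, 8/5)
Ac = (0, 0, 488/1825)
Σ b_i: 907/1584·1 + (-1183/6039)·1 + 1825/2928·1 = 1 ✓
b·c: (-1183/6039)·33/13 + 1825/2928·8/5 = 1/2 ✓
b·c²: (-1183/6039)·1089/169 + 1825/2928·64/25 = 1/3 ✓
b·Ac: 1825/2928·488/1825 = 1/6 ✓; 3 stages ⇒ order 3.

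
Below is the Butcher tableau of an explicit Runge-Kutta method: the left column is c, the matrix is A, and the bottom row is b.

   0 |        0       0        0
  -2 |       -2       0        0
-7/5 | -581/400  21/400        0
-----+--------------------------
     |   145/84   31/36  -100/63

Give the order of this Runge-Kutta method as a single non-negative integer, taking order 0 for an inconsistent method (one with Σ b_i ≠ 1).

b = (145/84, 31/36, -100/63)
c = (0, -2, -7/5)
Ac = (0, 0, -21/200)
Σ b_i: 145/84·1 + 31/36·1 + (-100/63)·1 = 1 ✓
b·c: 31/36·(-2) + (-100/63)·(-7/5) = 1/2 ✓
b·c²: 31/36·4 + (-100/63)·49/25 = 1/3 ✓
b·Ac: (-100/63)·(-21/200) = 1/6 ✓; 3 stages ⇒ order 3.

3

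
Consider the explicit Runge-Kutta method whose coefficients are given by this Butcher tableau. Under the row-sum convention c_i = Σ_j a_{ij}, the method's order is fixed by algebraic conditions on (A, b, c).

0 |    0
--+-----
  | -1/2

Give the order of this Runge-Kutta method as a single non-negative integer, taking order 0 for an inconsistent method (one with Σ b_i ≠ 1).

0

b = (-1/2)
c = (0)
Σ b_i: (-1/2)·1 = -1/2 ≠ 1 ⇒ order 0.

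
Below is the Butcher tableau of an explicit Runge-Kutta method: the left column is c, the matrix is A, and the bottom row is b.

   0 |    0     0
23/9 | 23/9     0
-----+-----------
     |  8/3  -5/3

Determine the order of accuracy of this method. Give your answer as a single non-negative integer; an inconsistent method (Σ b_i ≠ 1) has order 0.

1

b = (8/3, -5/3)
c = (0, 23/9)
Σ b_i: 8/3·1 + (-5/3)·1 = 1 ✓
b·c: (-5/3)·23/9 = -115/27 ≠ 1/2 ⇒ order 1.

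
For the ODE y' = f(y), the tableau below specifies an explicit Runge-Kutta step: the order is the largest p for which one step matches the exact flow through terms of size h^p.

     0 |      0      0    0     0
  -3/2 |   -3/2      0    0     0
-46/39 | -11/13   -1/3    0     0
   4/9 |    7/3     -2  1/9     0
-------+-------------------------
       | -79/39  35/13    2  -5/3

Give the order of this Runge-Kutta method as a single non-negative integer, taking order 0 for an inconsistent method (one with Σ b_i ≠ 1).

1

b = (-79/39, 35/13, 2, -5/3)
c = (0, -3/2, -46/39, 4/9)
Ac = (0, 0, 1/2, 1007/351)
Σ b_i: (-79/39)·1 + 35/13·1 + 2·1 + (-5/3)·1 = 1 ✓
b·c: 35/13·(-3/2) + 2·(-46/39) + (-5/3)·4/9 = -5011/702 ≠ 1/2 ⇒ order 1.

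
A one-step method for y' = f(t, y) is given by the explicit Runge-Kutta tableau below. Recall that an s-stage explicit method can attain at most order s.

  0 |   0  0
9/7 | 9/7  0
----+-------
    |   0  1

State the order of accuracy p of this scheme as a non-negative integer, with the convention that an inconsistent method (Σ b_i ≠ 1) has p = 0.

b = (0, 1)
c = (0, 9/7)
Σ b_i: 1·1 = 1 ✓
b·c: 1·9/7 = 9/7 ≠ 1/2 ⇒ order 1.

1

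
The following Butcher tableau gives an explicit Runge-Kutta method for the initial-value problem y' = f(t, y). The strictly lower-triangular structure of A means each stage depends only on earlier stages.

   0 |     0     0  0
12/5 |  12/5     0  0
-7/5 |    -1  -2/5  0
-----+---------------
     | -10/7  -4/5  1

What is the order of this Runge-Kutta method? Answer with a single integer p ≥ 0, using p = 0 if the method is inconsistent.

b = (-10/7, -4/5, 1)
c = (0, 12/5, -7/5)
Ac = (0, 0, -24/25)
Σ b_i: (-10/7)·1 + (-4/5)·1 + 1·1 = -43/35 ≠ 1 ⇒ order 0.

0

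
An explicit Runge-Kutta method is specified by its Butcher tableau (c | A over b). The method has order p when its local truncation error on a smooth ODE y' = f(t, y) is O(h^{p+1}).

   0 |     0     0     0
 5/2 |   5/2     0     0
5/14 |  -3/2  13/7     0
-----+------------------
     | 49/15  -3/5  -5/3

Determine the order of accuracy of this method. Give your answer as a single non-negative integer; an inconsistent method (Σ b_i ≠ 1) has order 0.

b = (49/15, -3/5, -5/3)
c = (0, 5/2, 5/14)
Ac = (0, 0, 65/14)
Σ b_i: 49/15·1 + (-3/5)·1 + (-5/3)·1 = 1 ✓
b·c: (-3/5)·5/2 + (-5/3)·5/14 = -44/21 ≠ 1/2 ⇒ order 1.

1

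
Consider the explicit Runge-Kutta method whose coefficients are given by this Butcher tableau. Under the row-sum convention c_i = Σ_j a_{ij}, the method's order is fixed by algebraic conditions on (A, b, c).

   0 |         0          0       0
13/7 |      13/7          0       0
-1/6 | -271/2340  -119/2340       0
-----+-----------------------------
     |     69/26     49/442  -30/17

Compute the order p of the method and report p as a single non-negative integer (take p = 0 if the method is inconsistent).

3

b = (69/26, 49/442, -30/17)
c = (0, 13/7, -1/6)
Ac = (0, 0, -17/180)
Σ b_i: 69/26·1 + 49/442·1 + (-30/17)·1 = 1 ✓
b·c: 49/442·13/7 + (-30/17)·(-1/6) = 1/2 ✓
b·c²: 49/442·169/49 + (-30/17)·1/36 = 1/3 ✓
b·Ac: (-30/17)·(-17/180) = 1/6 ✓; 3 stages ⇒ order 3.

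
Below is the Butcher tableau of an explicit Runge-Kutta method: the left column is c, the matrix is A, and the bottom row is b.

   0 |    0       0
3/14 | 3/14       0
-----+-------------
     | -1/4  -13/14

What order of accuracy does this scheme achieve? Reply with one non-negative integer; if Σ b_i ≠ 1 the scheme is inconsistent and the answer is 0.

0

b = (-1/4, -13/14)
c = (0, 3/14)
Σ b_i: (-1/4)·1 + (-13/14)·1 = -33/28 ≠ 1 ⇒ order 0.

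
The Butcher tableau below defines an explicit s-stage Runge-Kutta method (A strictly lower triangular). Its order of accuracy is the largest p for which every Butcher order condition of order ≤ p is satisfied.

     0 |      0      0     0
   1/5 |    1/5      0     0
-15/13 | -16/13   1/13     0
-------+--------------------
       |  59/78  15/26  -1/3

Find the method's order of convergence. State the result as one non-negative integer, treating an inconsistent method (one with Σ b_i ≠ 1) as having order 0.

2

b = (59/78, 15/26, -1/3)
c = (0, 1/5, -15/13)
Ac = (0, 0, 1/65)
Σ b_i: 59/78·1 + 15/26·1 + (-1/3)·1 = 1 ✓
b·c: 15/26·1/5 + (-1/3)·(-15/13) = 1/2 ✓
b·c²: 15/26·1/25 + (-1/3)·225/169 = -711/1690 ≠ 1/3 ⇒ order 2.
b·Ac: (-1/3)·1/65 = -1/195 ≠ 1/6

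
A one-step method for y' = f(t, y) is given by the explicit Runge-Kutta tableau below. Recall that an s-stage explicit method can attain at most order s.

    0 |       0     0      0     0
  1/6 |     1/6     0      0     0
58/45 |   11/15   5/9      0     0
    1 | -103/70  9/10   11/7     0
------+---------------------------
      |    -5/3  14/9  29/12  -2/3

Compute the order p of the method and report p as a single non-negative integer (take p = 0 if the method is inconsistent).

b = (-5/3, 14/9, 29/12, -2/3)
c = (0, 1/6, 58/45, 1)
Ac = (0, 0, 5/54, 2741/1260)
Σ b_i: (-5/3)·1 + 14/9·1 + 29/12·1 + (-2/3)·1 = 59/36 ≠ 1 ⇒ order 0.

0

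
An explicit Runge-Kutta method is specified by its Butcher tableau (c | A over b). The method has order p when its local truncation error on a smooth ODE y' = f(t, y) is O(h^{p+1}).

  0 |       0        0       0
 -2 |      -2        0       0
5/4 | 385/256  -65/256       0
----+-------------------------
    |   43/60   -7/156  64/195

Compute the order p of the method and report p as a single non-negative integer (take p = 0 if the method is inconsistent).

3

b = (43/60, -7/156, 64/195)
c = (0, -2, 5/4)
Ac = (0, 0, 65/128)
Σ b_i: 43/60·1 + (-7/156)·1 + 64/195·1 = 1 ✓
b·c: (-7/156)·(-2) + 64/195·5/4 = 1/2 ✓
b·c²: (-7/156)·4 + 64/195·25/16 = 1/3 ✓
b·Ac: 64/195·65/128 = 1/6 ✓; 3 stages ⇒ order 3.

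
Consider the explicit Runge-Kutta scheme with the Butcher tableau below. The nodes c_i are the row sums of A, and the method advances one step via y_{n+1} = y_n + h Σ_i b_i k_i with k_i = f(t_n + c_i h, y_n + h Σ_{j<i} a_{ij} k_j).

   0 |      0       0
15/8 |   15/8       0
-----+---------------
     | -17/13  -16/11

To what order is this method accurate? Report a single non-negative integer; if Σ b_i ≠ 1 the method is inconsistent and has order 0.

b = (-17/13, -16/11)
c = (0, 15/8)
Σ b_i: (-17/13)·1 + (-16/11)·1 = -395/143 ≠ 1 ⇒ order 0.

0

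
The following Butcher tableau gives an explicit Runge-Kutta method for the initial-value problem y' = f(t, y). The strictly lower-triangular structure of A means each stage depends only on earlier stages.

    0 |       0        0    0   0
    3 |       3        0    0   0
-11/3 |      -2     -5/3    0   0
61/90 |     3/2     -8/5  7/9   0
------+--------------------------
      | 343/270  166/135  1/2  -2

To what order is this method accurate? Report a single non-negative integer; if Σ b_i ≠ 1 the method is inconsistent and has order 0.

2

b = (343/270, 166/135, 1/2, -2)
c = (0, 3, -11/3, 61/90)
Ac = (0, 0, -5, -1033/135)
Σ b_i: 343/270·1 + 166/135·1 + 1/2·1 + (-2)·1 = 1 ✓
b·c: 166/135·3 + 1/2·(-11/3) + (-2)·61/90 = 1/2 ✓
b·c²: 166/135·9 + 1/2·121/9 + (-2)·3721/8100 = 34162/2025 ≠ 1/3 ⇒ order 2.
b·Ac: 1/2·(-5) + (-2)·(-1033/135) = 3457/270 ≠ 1/6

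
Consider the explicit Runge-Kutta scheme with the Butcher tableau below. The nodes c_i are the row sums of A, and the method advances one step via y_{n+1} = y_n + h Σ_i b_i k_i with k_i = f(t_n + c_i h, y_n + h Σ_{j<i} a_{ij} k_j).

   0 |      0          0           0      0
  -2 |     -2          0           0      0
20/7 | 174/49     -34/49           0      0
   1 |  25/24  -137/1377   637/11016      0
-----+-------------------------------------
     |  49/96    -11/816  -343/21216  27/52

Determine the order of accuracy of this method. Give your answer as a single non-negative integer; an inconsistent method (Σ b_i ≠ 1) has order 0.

b = (49/96, -11/816, -343/21216, 27/52)
c = (0, -2, 20/7, 1)
Ac = (0, 0, 68/49, 59/162)
Σ b_i: 49/96·1 + (-11/816)·1 + (-343/21216)·1 + 27/52·1 = 1 ✓
b·c: (-11/816)·(-2) + (-343/21216)·20/7 + 27/52·1 = 1/2 ✓
b·c²: (-11/816)·4 + (-343/21216)·400/49 + 27/52·1 = 1/3 ✓
b·Ac: (-343/21216)·68/49 + 27/52·59/162 = 1/6 ✓
b·c³: (-11/816)·(-8) + (-343/21216)·8000/343 + 27/52·1 = 1/4 ✓
b·(c∘Ac): (-343/21216)·1360/343 + 27/52·59/162 = 1/8 ✓
b·Ac²: (-343/21216)·(-136/49) + 27/52·2/27 = 1/12 ✓
b·A²c: 27/52·13/162 = 1/24 ✓; 4 stages ⇒ order 4.

4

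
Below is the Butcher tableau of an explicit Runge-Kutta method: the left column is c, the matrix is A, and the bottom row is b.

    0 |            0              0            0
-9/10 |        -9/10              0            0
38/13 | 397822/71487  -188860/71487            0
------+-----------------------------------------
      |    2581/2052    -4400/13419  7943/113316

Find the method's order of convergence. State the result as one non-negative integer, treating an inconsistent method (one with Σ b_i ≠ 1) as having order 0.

3

b = (2581/2052, -4400/13419, 7943/113316)
c = (0, -9/10, 38/13)
Ac = (0, 0, 18886/7943)
Σ b_i: 2581/2052·1 + (-4400/13419)·1 + 7943/113316·1 = 1 ✓
b·c: (-4400/13419)·(-9/10) + 7943/113316·38/13 = 1/2 ✓
b·c²: (-4400/13419)·81/100 + 7943/113316·1444/169 = 1/3 ✓
b·Ac: 7943/113316·18886/7943 = 1/6 ✓; 3 stages ⇒ order 3.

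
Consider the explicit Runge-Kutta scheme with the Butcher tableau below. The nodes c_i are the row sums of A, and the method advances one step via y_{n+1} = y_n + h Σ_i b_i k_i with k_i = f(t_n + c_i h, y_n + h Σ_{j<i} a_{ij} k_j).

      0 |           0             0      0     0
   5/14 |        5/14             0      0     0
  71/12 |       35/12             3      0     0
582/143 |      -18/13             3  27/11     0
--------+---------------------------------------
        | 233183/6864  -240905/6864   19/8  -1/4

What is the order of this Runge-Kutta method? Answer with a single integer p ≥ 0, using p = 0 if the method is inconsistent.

b = (233183/6864, -240905/6864, 19/8, -1/4)
c = (0, 5/14, 71/12, 582/143)
Ac = (0, 0, 15/14, 4803/308)
Σ b_i: 233183/6864·1 + (-240905/6864)·1 + 19/8·1 + (-1/4)·1 = 1 ✓
b·c: (-240905/6864)·5/14 + 19/8·71/12 + (-1/4)·582/143 = 1/2 ✓
b·c²: (-240905/6864)·25/196 + 19/8·5041/144 + (-1/4)·338724/20449 = 12289024063/164900736 ≠ 1/3 ⇒ order 2.
b·Ac: 19/8·15/14 + (-1/4)·4803/308 = -417/308 ≠ 1/6

2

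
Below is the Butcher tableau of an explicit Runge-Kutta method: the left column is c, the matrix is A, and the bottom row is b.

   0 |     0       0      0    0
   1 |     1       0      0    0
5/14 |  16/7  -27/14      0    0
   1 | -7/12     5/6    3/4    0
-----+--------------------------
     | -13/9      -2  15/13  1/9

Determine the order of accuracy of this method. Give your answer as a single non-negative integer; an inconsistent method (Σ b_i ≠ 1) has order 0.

0

b = (-13/9, -2, 15/13, 1/9)
c = (0, 1, 5/14, 1)
Ac = (0, 0, -27/14, 185/168)
Σ b_i: (-13/9)·1 + (-2)·1 + 15/13·1 + 1/9·1 = -85/39 ≠ 1 ⇒ order 0.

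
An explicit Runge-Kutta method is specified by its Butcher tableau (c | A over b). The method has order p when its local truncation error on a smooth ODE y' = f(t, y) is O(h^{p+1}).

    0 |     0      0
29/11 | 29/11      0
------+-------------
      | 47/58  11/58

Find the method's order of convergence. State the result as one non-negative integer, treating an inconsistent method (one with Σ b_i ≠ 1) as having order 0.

2

b = (47/58, 11/58)
c = (0, 29/11)
Σ b_i: 47/58·1 + 11/58·1 = 1 ✓
b·c: 11/58·29/11 = 1/2 ✓; 2 stages ⇒ order 2.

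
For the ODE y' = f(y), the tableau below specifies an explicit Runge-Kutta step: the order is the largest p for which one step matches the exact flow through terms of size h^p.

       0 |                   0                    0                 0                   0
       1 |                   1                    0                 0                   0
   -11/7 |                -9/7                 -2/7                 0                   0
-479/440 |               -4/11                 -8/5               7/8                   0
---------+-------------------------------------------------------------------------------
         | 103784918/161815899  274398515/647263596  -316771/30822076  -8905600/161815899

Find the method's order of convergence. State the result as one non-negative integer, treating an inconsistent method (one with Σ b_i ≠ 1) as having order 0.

b = (103784918/161815899, 274398515/647263596, -316771/30822076, -8905600/161815899)
c = (0, 1, -11/7, -479/440)
Ac = (0, 0, -2/7, -119/40)
Σ b_i: 103784918/161815899·1 + 274398515/647263596·1 + (-316771/30822076)·1 + (-8905600/161815899)·1 = 1 ✓
b·c: 274398515/647263596·1 + (-316771/30822076)·(-11/7) + (-8905600/161815899)·(-479/440) = 1/2 ✓
b·c²: 274398515/647263596·1 + (-316771/30822076)·121/49 + (-8905600/161815899)·229441/193600 = 1/3 ✓
b·Ac: (-316771/30822076)·(-2/7) + (-8905600/161815899)·(-119/40) = 1/6 ✓
b·c³: 274398515/647263596·1 + (-316771/30822076)·(-1331/343) + (-8905600/161815899)·(-109902239/85184000) = 44425308783/83065494820 ≠ 1/4 ⇒ order 3.
b·(c∘Ac): (-316771/30822076)·22/49 + (-8905600/161815899)·57001/17600 = -59178361/323631798 ≠ 1/8
b·Ac²: (-316771/30822076)·(-2/7) + (-8905600/161815899)·157/280 = -63256769/2265422586 ≠ 1/12
b·A²c: (-8905600/161815899)·(-1/4) = 2226400/161815899 ≠ 1/24

3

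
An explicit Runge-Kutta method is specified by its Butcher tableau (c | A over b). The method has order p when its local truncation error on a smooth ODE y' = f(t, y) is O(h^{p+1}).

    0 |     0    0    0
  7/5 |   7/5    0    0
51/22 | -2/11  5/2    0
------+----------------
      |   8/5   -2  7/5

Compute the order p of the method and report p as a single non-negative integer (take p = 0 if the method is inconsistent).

1

b = (8/5, -2, 7/5)
c = (0, 7/5, 51/22)
Ac = (0, 0, 7/2)
Σ b_i: 8/5·1 + (-2)·1 + 7/5·1 = 1 ✓
b·c: (-2)·7/5 + 7/5·51/22 = 49/110 ≠ 1/2 ⇒ order 1.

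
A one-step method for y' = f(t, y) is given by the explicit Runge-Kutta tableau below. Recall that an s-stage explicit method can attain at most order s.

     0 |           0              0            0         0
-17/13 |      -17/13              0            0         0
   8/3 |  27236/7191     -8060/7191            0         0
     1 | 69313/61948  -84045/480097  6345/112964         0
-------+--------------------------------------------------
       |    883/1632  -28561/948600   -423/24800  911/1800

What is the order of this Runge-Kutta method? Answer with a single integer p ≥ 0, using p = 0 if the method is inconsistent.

b = (883/1632, -28561/948600, -423/24800, 911/1800)
c = (0, -17/13, 8/3, 1)
Ac = (0, 0, 620/423, 345/911)
Σ b_i: 883/1632·1 + (-28561/948600)·1 + (-423/24800)·1 + 911/1800·1 = 1 ✓
b·c: (-28561/948600)·(-17/13) + (-423/24800)·8/3 + 911/1800·1 = 1/2 ✓
b·c²: (-28561/948600)·289/169 + (-423/24800)·64/9 + 911/1800·1 = 1/3 ✓
b·Ac: (-423/24800)·620/423 + 911/1800·345/911 = 1/6 ✓
b·c³: (-28561/948600)·(-4913/2197) + (-423/24800)·512/27 + 911/1800·1 = 1/4 ✓
b·(c∘Ac): (-423/24800)·4960/1269 + 911/1800·345/911 = 1/8 ✓
b·Ac²: (-423/24800)·(-10540/5499) + 911/1800·1185/11843 = 1/12 ✓
b·A²c: 911/1800·75/911 = 1/24 ✓; 4 stages ⇒ order 4.

4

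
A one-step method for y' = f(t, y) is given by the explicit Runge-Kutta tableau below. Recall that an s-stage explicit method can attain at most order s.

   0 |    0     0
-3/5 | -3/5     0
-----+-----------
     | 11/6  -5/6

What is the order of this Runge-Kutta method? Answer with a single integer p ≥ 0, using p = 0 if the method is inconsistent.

b = (11/6, -5/6)
c = (0, -3/5)
Σ b_i: 11/6·1 + (-5/6)·1 = 1 ✓
b·c: (-5/6)·(-3/5) = 1/2 ✓; 2 stages ⇒ order 2.

2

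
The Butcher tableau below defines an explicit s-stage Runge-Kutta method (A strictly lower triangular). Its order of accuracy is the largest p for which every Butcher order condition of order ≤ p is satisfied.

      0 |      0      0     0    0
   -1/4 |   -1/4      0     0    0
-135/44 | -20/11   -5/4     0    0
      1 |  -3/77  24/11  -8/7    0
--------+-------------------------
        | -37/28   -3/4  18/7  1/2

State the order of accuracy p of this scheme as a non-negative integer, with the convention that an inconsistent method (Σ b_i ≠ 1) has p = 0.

1

b = (-37/28, -3/4, 18/7, 1/2)
c = (0, -1/4, -135/44, 1)
Ac = (0, 0, 5/16, 228/77)
Σ b_i: (-37/28)·1 + (-3/4)·1 + 18/7·1 + 1/2·1 = 1 ✓
b·c: (-3/4)·(-1/4) + 18/7·(-135/44) + 1/2·1 = -8873/1232 ≠ 1/2 ⇒ order 1.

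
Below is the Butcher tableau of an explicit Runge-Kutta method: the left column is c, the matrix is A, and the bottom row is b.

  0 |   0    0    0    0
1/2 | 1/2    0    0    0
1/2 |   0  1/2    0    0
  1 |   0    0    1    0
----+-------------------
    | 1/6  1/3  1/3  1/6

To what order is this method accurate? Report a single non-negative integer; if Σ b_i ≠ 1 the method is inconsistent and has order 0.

4

b = (1/6, 1/3, 1/3, 1/6)
c = (0, 1/2, 1/2, 1)
Ac = (0, 0, 1/4, 1/2)
Σ b_i: 1/6·1 + 1/3·1 + 1/3·1 + 1/6·1 = 1 ✓
b·c: 1/3·1/2 + 1/3·1/2 + 1/6·1 = 1/2 ✓
b·c²: 1/3·1/4 + 1/3·1/4 + 1/6·1 = 1/3 ✓
b·Ac: 1/3·1/4 + 1/6·1/2 = 1/6 ✓
b·c³: 1/3·1/8 + 1/3·1/8 + 1/6·1 = 1/4 ✓
b·(c∘Ac): 1/3·1/8 + 1/6·1/2 = 1/8 ✓
b·Ac²: 1/3·1/8 + 1/6·1/4 = 1/12 ✓
b·A²c: 1/6·1/4 = 1/24 ✓; 4 stages ⇒ order 4.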